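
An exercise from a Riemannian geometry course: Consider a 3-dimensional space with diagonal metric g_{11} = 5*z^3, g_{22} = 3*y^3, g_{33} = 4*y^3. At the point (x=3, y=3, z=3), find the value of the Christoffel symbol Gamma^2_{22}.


For a diagonal metric, Gamma^k_{ij} = (1/2) g^{kk} (dg_{ik}/dx_j + dg_{jk}/dx_i - dg_{ij}/dx_k).
The metric is diagonal, so g_{ab} = 0 for a != b.
At the given point: g_{11} = 135, g_{22} = 81, g_{33} = 108
g^{22} = 1/81
dg_{22}/dx_2 = dg_{22}/dx_2 = 81
dg_{22}/dx_2 = dg_{22}/dx_2 = 81
dg_{22}/dx_2 = dg_{22}/dx_2 = 81
Numerator = 81 + 81 - 81 = 81
Gamma^2_{22} = 81 / (2 * 81) = 1/2

1/2


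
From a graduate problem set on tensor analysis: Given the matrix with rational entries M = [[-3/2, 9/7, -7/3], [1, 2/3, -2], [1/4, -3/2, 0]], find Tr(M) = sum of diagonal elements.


The trace is the sum of diagonal entries.
Diagonal: M[1,1] = -3/2, M[2,2] = 2/3, M[3,3] = 0
Tr(M) = -3/2 + 2/3 + 0
Computing step by step:
After adding M[1,1]: -3/2
After adding M[2,2]: -5/6
After adding M[3,3]: -5/6
Tr(M) = -5/6

-5/6


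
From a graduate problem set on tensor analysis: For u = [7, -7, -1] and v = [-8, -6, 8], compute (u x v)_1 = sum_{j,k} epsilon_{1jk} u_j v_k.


(u x v)_1 = sum_{j,k} epsilon_{1jk} u_j v_k. Only permutations of (1,2,3) contribute; the two non-zero terms are:
eps_{123} u_2 v_3 = 1 * -7 * 8 = -56
eps_{132} u_3 v_2 = -1 * -1 * -6 = -6
(u x v)_1 = -62

-62


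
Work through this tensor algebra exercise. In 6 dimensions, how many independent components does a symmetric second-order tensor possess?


A symmetric rank-2 tensor in d dimensions has d(d+1)/2 independent components.
d = 6
d(d+1)/2 = 6 * 7 / 2 = 42 / 2 = 21

21


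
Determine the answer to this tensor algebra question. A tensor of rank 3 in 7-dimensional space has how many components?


The number of components of a rank-r tensor in d dimensions is d^r.
Here d = 7 and r = 3.
7^3 = 343

343


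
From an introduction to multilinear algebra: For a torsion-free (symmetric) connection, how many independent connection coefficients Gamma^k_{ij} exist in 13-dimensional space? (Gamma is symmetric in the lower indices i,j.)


Christoffel symbols Gamma^k_{ij} are symmetric in i,j, so there are d * d(d+1)/2 independent symbols.
d = 13
d(d+1)/2 = 13 * 14 / 2 = 91
Total = 13 * 91 = 1183

1183


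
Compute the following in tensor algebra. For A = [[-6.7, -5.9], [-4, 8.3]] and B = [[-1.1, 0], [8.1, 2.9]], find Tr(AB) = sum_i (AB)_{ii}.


Tr(AB) = sum_i (AB)_{ii} where (AB)_{ii} = sum_k A_{ik} B_{ki}.
(AB)_{11} = -6.7*-1.1 + -5.9*8.1 = -40.42
(AB)_{22} = -4*0 + 8.3*2.9 = 24.07
Tr(AB) = -40.42 + 24.07 = -16.35

-16.35


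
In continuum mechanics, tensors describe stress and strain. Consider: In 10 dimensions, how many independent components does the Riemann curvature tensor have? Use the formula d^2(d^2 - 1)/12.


The Riemann tensor in d dimensions has d^2(d^2 - 1)/12 independent components.
d = 10, so d^2 = 100
d^2 - 1 = 99
d^2(d^2 - 1) = 100 * 99 = 9900
Divide by 12: 9900 / 12 = 825

825


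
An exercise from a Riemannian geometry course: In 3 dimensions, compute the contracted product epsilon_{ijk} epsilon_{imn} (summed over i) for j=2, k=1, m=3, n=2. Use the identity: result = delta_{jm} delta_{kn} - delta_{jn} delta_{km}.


Using the identity: epsilon_{ijk} epsilon_{imn} = delta_{jm} delta_{kn} - delta_{jn} delta_{km}.
delta_{23} = 0
delta_{12} = 0
delta_{22} = 1
delta_{13} = 0
Result = 0 * 0 - 1 * 0 = 0 - 0 = 0

0


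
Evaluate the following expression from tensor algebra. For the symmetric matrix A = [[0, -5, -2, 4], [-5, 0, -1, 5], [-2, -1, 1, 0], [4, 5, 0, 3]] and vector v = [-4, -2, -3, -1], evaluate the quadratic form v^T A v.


First compute Av:
(Av)_1 = 0*-4 + -5*-2 + -2*-3 + 4*-1 = 12
(Av)_2 = -5*-4 + 0*-2 + -1*-3 + 5*-1 = 18
(Av)_3 = -2*-4 + -1*-2 + 1*-3 + 0*-1 = 7
(Av)_4 = 4*-4 + 5*-2 + 0*-3 + 3*-1 = -29
Av = [12, 18, 7, -29]
Then v^T (Av) = -4*12 + -2*18 + -3*7 + -1*-29
= -48 + -36 + -21 + 29 = -76

-76


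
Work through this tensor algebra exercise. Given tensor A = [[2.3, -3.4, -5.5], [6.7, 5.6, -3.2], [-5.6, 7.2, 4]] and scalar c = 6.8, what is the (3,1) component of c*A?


Scalar multiplication: (cA)_{ij} = c * A_{ij}.
c = 6.8
A_{31} = -5.6
(cA)_{31} = 6.8 * -5.6 = -38.08

-38.08


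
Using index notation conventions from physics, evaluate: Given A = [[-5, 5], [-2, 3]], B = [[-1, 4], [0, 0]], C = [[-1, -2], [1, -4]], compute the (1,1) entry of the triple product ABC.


(ABC)_{11} = sum_m (AB)_{1m} C_{m1}. First compute row 1 of AB.
(AB)_{11} = -5*-1 + 5*0 = 5
(AB)_{12} = -5*4 + 5*0 = -20
Now contract with column 1 of C:
(AB)_{11} * C_{11} = 5 * -1 = -5
(AB)_{12} * C_{21} = -20 * 1 = -20
(ABC)_{11} = -5 + -20 = -25

-25


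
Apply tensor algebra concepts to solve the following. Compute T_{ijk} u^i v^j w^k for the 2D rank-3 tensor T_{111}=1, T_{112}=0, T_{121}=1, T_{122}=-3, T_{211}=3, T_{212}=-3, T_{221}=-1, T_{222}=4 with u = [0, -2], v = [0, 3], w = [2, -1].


S = sum over i,j,k of T_{ijk} u_i v_j w_k. Expanding all 8 terms:
T_{111}*u_1*v_1*w_1 = 1*0*0*2 = 0  (running total: 0)
T_{112}*u_1*v_1*w_2 = 0*0*0*-1 = 0  (running total: 0)
T_{121}*u_1*v_2*w_1 = 1*0*3*2 = 0  (running total: 0)
T_{122}*u_1*v_2*w_2 = -3*0*3*-1 = 0  (running total: 0)
T_{211}*u_2*v_1*w_1 = 3*-2*0*2 = 0  (running total: 0)
T_{212}*u_2*v_1*w_2 = -3*-2*0*-1 = 0  (running total: 0)
T_{221}*u_2*v_2*w_1 = -1*-2*3*2 = 12  (running total: 12)
T_{222}*u_2*v_2*w_2 = 4*-2*3*-1 = 24  (running total: 36)
S = 36

36


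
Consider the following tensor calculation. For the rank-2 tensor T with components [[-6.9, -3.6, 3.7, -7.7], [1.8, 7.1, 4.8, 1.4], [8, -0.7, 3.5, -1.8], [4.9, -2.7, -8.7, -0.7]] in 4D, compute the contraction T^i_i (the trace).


The contraction (trace) of a rank-2 tensor is the sum of its diagonal elements.
Diagonal entries: A[1,1] = -6.9, A[2,2] = 7.1, A[3,3] = 3.5, A[4,4] = -0.7
Tr(A) = -6.9 + 7.1 + 3.5 + -0.7 = 3

3


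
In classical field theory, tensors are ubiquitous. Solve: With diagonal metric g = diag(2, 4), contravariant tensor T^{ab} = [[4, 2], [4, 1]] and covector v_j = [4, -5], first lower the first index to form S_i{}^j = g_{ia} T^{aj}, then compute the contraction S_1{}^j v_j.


Step 1: lower the first index. For a diagonal metric, g_{ia} T^{aj} = g_{ii} T^{ij} (no sum on i).
g_{11} = 2
S_1{}^1 = 2 * T^{11} = 2 * 4 = 8
S_1{}^2 = 2 * T^{12} = 2 * 2 = 4
Step 2: contract S_1{}^j with v_j.
S_1{}^1 * v_1 = 8 * 4 = 32
S_1{}^2 * v_2 = 4 * -5 = -20
Result = 32 + -20 = 12

12


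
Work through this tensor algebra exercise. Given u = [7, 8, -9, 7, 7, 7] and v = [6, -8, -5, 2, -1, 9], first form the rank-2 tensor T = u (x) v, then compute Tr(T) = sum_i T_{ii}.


The outer product gives T_{ij} = u_i v_j.
The trace (contraction) is Tr(T) = sum_i T_{ii} = sum_i u_i v_i.
Diagonal entries:
T_{11} = u_1 * v_1 = 7 * 6 = 42
T_{22} = u_2 * v_2 = 8 * -8 = -64
T_{33} = u_3 * v_3 = -9 * -5 = 45
T_{44} = u_4 * v_4 = 7 * 2 = 14
T_{55} = u_5 * v_5 = 7 * -1 = -7
T_{66} = u_6 * v_6 = 7 * 9 = 63
Tr(T) = 42 + -64 + 45 + 14 + -7 + 63 = 93

93


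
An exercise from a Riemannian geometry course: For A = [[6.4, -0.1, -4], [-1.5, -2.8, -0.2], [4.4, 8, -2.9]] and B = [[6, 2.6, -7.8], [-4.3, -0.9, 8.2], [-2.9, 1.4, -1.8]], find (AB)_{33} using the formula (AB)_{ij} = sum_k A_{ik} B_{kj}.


(AB)_{ij} = sum_k A_{ik} B_{kj}.
For i=3, j=3:
A_{31} * B_{13} = 4.4 * -7.8 = -34.32
A_{32} * B_{23} = 8 * 8.2 = 65.6
A_{33} * B_{33} = -2.9 * -1.8 = 5.22
Sum = -34.32 + 65.6 + 5.22 = 36.5

36.5


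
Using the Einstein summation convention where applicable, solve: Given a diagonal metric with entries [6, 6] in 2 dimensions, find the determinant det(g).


For a diagonal metric, the determinant is the product of diagonal entries.
Diagonal entries: 6, 6
det(g) = 6 * 6 = 36

36


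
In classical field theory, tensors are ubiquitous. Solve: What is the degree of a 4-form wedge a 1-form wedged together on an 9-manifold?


The degree of a wedge product is the sum of the degrees of the individual forms.
Degrees: 4, 1
Total degree = 4 + 1 = 5

5


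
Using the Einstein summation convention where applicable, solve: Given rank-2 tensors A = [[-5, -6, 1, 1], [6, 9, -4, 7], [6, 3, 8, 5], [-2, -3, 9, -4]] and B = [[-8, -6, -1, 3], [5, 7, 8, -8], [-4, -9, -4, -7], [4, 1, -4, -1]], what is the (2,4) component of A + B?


Tensor addition is component-wise: (A + B)_{ij} = A_{ij} + B_{ij}.
A_{24} = 7
B_{24} = -8
(A + B)_{24} = 7 + -8 = -1

-1


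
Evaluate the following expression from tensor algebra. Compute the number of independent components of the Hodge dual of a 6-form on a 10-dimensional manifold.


The Hodge dual of a p-form on an n-dimensional manifold is an (n-p)-form.
n = 10, p = 6, so dual degree = 10 - 6 = 4
The number of components is C(n, n-p) = C(10, 4) = 210

210


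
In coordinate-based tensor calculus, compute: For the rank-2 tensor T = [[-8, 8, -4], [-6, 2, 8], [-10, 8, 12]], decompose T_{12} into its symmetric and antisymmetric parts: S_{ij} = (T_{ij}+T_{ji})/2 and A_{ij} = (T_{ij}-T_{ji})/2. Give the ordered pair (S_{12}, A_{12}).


T_{12} = 8
T_{21} = -6
S_{12} = (8 + -6)/2 = 2/2 = 1
A_{12} = (8 - -6)/2 = 14/2 = 7
Check: S + A = 1 + 7 = 8 = T_{12}.

(1, 7)


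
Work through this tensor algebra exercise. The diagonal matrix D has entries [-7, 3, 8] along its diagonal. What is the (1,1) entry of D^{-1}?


For a diagonal matrix, the inverse has entries (D^{-1})_{ii} = 1/d_{ii}.
The diagonal entries are: d_{11} = -7, d_{22} = 3, d_{33} = 8
We need (D^{-1})_{11} = 1/d_{11} = 1/-7 = -1/7

-1/7


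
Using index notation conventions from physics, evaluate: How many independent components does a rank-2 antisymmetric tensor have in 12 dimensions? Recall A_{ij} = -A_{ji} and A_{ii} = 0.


An antisymmetric rank-2 tensor satisfies A_{ij} = -A_{ji}, so diagonal entries are zero.
The independent components are the upper-triangular entries: C(n, 2) = n(n-1)/2.
n = 12
C(12, 2) = 12 * 11 / 2 = 132 / 2 = 66

66


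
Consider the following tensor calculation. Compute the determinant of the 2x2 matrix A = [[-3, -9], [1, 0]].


For a 2x2 matrix [[a, b], [c, d]], det = a*d - b*c.
a = -3, b = -9, c = 1, d = 0
a*d = -3 * 0 = 0
b*c = -9 * 1 = -9
det = 0 - -9 = 9

9


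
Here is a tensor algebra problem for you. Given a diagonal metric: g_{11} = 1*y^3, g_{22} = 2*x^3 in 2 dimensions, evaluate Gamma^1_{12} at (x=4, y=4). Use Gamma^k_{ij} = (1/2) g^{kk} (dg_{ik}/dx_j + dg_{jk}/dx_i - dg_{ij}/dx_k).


For a diagonal metric, Gamma^k_{ij} = (1/2) g^{kk} (dg_{ik}/dx_j + dg_{jk}/dx_i - dg_{ij}/dx_k).
The metric is diagonal, so g_{ab} = 0 for a != b.
At the given point: g_{11} = 64, g_{22} = 128
g^{11} = 1/64
dg_{11}/dx_2 = dg_{11}/dx_2 = 48
dg_{21}/dx_1 = 0 (off-diagonal)
dg_{12}/dx_1 = 0 (off-diagonal)
Numerator = 48 + 0 - 0 = 48
Gamma^1_{12} = 48 / (2 * 64) = 3/8

3/8


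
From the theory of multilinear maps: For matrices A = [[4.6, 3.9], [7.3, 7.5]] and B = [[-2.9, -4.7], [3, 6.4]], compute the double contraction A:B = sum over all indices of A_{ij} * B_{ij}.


A:B = sum over all i,j of A_{ij} * B_{ij}.
Row 1: 4.6*-2.9=-13.34, 3.9*-4.7=-18.33 => row sum = -31.67
Row 2: 7.3*3=21.9, 7.5*6.4=48 => row sum = 69.9
Total = -31.67 + 69.9 = 38.23

38.23


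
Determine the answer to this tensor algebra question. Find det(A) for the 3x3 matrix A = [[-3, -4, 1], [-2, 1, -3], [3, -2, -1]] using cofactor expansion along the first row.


Expanding along the first row, det(A) = a11*M_11 - a12*M_12 + a13*M_13, where M_1j is the (1,j) minor.
Minor M_11 = 1*-1 - -3*-2 = -7
Minor M_12 = -2*-1 - -3*3 = 11
Minor M_13 = -2*-2 - 1*3 = 1
det = -3*(-7) - -4*(11) + 1*(1)
    = 21 - -44 + 1
    = 66

66


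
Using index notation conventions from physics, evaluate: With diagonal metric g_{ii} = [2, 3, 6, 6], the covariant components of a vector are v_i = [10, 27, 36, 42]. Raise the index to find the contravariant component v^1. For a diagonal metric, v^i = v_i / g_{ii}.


To raise an index with a diagonal metric: v^i = v_i / g_{ii}.
For index 1: v_1 = 10, g_{11} = 2
v^1 = 10 / 2 = 5

5


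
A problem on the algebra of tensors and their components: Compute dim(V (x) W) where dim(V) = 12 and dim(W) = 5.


The dimension of a tensor product is the product of dimensions.
dim(V) = 12, dim(W) = 5
dim(V (x) W) = 12 * 5 = 60

60


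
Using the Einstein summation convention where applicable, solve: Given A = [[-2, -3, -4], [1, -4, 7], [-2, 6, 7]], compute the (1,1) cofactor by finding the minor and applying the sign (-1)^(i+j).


To find cofactor C_{11}, delete row 1 and column 1.
The resulting 2x2 submatrix is: [[-4, 7], [6, 7]]
Minor M_{11} = -4*7 - 7*6
  = -28 - 42 = -70
Sign = (-1)^(1+1) = (-1)^2 = 1
Cofactor C_{11} = 1 * -70 = -70

-70


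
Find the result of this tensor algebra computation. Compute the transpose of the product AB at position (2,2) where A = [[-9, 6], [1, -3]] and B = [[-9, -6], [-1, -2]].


(AB)^T_{ij} = (AB)_{ji} = sum_k A_{jk} B_{ki}.
For i=2, j=2 we need (AB)_{22}:
A_{21} * B_{12} = 1 * -6 = -6
A_{22} * B_{22} = -3 * -2 = 6
Sum = -6 + 6 = 0

0


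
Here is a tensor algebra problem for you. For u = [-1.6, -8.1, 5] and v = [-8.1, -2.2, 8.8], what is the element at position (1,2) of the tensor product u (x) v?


The outer product entry T_{ij} = u_i * v_j.
We need i=1, j=2.
u_1 = -1.6, v_2 = -2.2
T_{1,2} = -1.6 * -2.2 = 3.52

3.52


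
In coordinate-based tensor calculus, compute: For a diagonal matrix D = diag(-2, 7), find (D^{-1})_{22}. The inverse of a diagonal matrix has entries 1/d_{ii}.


For a diagonal matrix, the inverse has entries (D^{-1})_{ii} = 1/d_{ii}.
The diagonal entries are: d_{11} = -2, d_{22} = 7
We need (D^{-1})_{22} = 1/d_{22} = 1/7 = 1/7

1/7


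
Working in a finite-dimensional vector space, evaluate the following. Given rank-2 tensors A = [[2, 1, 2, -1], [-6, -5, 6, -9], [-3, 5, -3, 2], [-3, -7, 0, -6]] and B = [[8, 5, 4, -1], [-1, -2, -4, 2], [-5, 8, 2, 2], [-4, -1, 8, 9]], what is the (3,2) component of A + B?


Tensor addition is component-wise: (A + B)_{ij} = A_{ij} + B_{ij}.
A_{32} = 5
B_{32} = 8
(A + B)_{32} = 5 + 8 = 13

13


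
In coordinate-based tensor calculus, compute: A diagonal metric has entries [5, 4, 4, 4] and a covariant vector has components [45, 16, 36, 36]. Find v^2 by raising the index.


To raise an index with a diagonal metric: v^i = v_i / g_{ii}.
For index 2: v_2 = 16, g_{22} = 4
v^2 = 16 / 4 = 4

4


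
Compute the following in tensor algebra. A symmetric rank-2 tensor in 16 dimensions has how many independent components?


A symmetric rank-2 tensor in d dimensions has d(d+1)/2 independent components.
d = 16
d(d+1)/2 = 16 * 17 / 2 = 272 / 2 = 136

136


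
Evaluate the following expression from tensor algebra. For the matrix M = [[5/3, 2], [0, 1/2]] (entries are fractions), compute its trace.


The trace is the sum of diagonal entries.
Diagonal: M[1,1] = 5/3, M[2,2] = 1/2
Tr(M) = 5/3 + 1/2
Computing step by step:
After adding M[1,1]: 5/3
After adding M[2,2]: 13/6
Tr(M) = 13/6

13/6


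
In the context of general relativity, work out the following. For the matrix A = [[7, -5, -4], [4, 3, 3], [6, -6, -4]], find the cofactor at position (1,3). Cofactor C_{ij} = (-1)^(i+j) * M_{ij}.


To find cofactor C_{13}, delete row 1 and column 3.
The resulting 2x2 submatrix is: [[4, 3], [6, -6]]
Minor M_{13} = 4*-6 - 3*6
  = -24 - 18 = -42
Sign = (-1)^(1+3) = (-1)^4 = 1
Cofactor C_{13} = 1 * -42 = -42

-42


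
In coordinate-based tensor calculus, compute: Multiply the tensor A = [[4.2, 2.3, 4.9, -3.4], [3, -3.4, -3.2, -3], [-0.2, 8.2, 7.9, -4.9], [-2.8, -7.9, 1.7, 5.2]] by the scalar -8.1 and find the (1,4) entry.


Scalar multiplication: (cA)_{ij} = c * A_{ij}.
c = -8.1
A_{14} = -3.4
(cA)_{14} = -8.1 * -3.4 = 27.54

27.54


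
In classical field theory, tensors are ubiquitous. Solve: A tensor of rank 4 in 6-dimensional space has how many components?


The number of components of a rank-r tensor in d dimensions is d^r.
Here d = 6 and r = 4.
6^4 = 1296

1296


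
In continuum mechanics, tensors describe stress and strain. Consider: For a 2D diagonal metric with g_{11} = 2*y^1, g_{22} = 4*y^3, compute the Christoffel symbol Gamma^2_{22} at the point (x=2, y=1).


For a diagonal metric, Gamma^k_{ij} = (1/2) g^{kk} (dg_{ik}/dx_j + dg_{jk}/dx_i - dg_{ij}/dx_k).
The metric is diagonal, so g_{ab} = 0 for a != b.
At the given point: g_{11} = 2, g_{22} = 4
g^{22} = 1/4
dg_{22}/dx_2 = dg_{22}/dx_2 = 12
dg_{22}/dx_2 = dg_{22}/dx_2 = 12
dg_{22}/dx_2 = dg_{22}/dx_2 = 12
Numerator = 12 + 12 - 12 = 12
Gamma^2_{22} = 12 / (2 * 4) = 3/2

3/2


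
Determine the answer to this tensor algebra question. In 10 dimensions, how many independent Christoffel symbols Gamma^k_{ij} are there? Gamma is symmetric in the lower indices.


Christoffel symbols Gamma^k_{ij} are symmetric in i,j, so there are d * d(d+1)/2 independent symbols.
d = 10
d(d+1)/2 = 10 * 11 / 2 = 55
Total = 10 * 55 = 550

550


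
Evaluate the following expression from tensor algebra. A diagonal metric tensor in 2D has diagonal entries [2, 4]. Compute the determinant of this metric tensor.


For a diagonal metric, the determinant is the product of diagonal entries.
Diagonal entries: 2, 4
det(g) = 2 * 4 = 8

8


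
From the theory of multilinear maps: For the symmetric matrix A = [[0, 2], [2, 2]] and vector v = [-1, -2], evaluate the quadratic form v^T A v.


First compute Av:
(Av)_1 = 0*-1 + 2*-2 = -4
(Av)_2 = 2*-1 + 2*-2 = -6
Av = [-4, -6]
Then v^T (Av) = -1*-4 + -2*-6
= 4 + 12 = 16

16


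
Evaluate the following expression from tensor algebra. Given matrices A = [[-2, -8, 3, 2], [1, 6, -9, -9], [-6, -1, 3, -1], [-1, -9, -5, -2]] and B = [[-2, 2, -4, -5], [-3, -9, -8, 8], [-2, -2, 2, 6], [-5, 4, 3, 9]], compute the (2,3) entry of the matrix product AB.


(AB)_{ij} = sum_k A_{ik} B_{kj}.
For i=2, j=3:
A_{21} * B_{13} = 1 * -4 = -4
A_{22} * B_{23} = 6 * -8 = -48
A_{23} * B_{33} = -9 * 2 = -18
A_{24} * B_{43} = -9 * 3 = -27
Sum = -4 + -48 + -18 + -27 = -97

-97


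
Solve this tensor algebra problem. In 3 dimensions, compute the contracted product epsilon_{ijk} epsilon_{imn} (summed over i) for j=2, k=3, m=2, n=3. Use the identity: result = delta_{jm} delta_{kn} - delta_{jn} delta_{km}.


Using the identity: epsilon_{ijk} epsilon_{imn} = delta_{jm} delta_{kn} - delta_{jn} delta_{km}.
delta_{22} = 1
delta_{33} = 1
delta_{23} = 0
delta_{32} = 0
Result = 1 * 1 - 0 * 0 = 1 - 0 = 1

1


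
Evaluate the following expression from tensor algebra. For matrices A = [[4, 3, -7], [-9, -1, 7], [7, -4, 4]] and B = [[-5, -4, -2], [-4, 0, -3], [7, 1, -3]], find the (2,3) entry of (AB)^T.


(AB)^T_{ij} = (AB)_{ji} = sum_k A_{jk} B_{ki}.
For i=2, j=3 we need (AB)_{32}:
A_{31} * B_{12} = 7 * -4 = -28
A_{32} * B_{22} = -4 * 0 = 0
A_{33} * B_{32} = 4 * 1 = 4
Sum = -28 + 0 + 4 = -24

-24


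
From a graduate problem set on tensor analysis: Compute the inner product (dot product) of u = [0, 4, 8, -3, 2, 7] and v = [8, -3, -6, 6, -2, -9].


The inner product u . v = sum of u_i * v_i.
Term-by-term: 0 * 8, 4 * -3, 8 * -6, -3 * 6, 2 * -2, 7 * -9
Products: 0, -12, -48, -18, -4, -63
Sum = 0 + -12 + -48 + -18 + -4 + -63 = -145

-145


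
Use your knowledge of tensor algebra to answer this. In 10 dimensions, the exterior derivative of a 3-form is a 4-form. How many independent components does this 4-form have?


The exterior derivative of a p-form is a (p+1)-form.
Its number of independent components is C(n, p+1).
n = 10, p+1 = 4
C(10, 4) = 210

210


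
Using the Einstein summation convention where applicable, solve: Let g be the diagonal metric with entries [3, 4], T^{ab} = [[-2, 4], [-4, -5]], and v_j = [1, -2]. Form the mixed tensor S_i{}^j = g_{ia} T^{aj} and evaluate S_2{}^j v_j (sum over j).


Step 1: lower the first index. For a diagonal metric, g_{ia} T^{aj} = g_{ii} T^{ij} (no sum on i).
g_{22} = 4
S_2{}^1 = 4 * T^{21} = 4 * -4 = -16
S_2{}^2 = 4 * T^{22} = 4 * -5 = -20
Step 2: contract S_2{}^j with v_j.
S_2{}^1 * v_1 = -16 * 1 = -16
S_2{}^2 * v_2 = -20 * -2 = 40
Result = -16 + 40 = 24

24


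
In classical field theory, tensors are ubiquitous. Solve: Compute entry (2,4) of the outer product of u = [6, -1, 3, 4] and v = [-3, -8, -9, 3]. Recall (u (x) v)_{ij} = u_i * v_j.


The outer product entry T_{ij} = u_i * v_j.
We need i=2, j=4.
u_2 = -1, v_4 = 3
T_{2,4} = -1 * 3 = -3

-3


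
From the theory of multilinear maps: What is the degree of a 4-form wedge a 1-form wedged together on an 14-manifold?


The degree of a wedge product is the sum of the degrees of the individual forms.
Degrees: 4, 1
Total degree = 4 + 1 = 5

5


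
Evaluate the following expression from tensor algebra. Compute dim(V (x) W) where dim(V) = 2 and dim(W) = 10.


The dimension of a tensor product is the product of dimensions.
dim(V) = 2, dim(W) = 10
dim(V (x) W) = 2 * 10 = 20

20


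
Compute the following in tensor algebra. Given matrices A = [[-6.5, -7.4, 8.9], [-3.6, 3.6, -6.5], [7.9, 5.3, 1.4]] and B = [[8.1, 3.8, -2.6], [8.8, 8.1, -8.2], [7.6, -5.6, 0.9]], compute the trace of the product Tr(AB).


Tr(AB) = sum_i (AB)_{ii} where (AB)_{ii} = sum_k A_{ik} B_{ki}.
(AB)_{11} = -6.5*8.1 + -7.4*8.8 + 8.9*7.6 = -50.13
(AB)_{22} = -3.6*3.8 + 3.6*8.1 + -6.5*-5.6 = 51.88
(AB)_{33} = 7.9*-2.6 + 5.3*-8.2 + 1.4*0.9 = -62.74
Tr(AB) = -50.13 + 51.88 + -62.74 = -60.99

-60.99


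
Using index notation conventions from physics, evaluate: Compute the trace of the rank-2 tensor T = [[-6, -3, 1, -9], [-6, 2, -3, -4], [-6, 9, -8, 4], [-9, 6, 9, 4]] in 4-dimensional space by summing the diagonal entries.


The contraction (trace) of a rank-2 tensor is the sum of its diagonal elements.
Diagonal entries: A[1,1] = -6, A[2,2] = 2, A[3,3] = -8, A[4,4] = 4
Tr(A) = -6 + 2 + -8 + 4 = -8

-8


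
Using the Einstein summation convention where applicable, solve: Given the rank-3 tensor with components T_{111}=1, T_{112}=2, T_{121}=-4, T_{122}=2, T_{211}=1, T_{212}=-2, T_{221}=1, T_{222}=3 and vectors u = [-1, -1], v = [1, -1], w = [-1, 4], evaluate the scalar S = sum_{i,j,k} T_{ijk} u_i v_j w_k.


S = sum over i,j,k of T_{ijk} u_i v_j w_k. Expanding all 8 terms:
T_{111}*u_1*v_1*w_1 = 1*-1*1*-1 = 1  (running total: 1)
T_{112}*u_1*v_1*w_2 = 2*-1*1*4 = -8  (running total: -7)
T_{121}*u_1*v_2*w_1 = -4*-1*-1*-1 = 4  (running total: -3)
T_{122}*u_1*v_2*w_2 = 2*-1*-1*4 = 8  (running total: 5)
T_{211}*u_2*v_1*w_1 = 1*-1*1*-1 = 1  (running total: 6)
T_{212}*u_2*v_1*w_2 = -2*-1*1*4 = 8  (running total: 14)
T_{221}*u_2*v_2*w_1 = 1*-1*-1*-1 = -1  (running total: 13)
T_{222}*u_2*v_2*w_2 = 3*-1*-1*4 = 12  (running total: 25)
S = 25

25


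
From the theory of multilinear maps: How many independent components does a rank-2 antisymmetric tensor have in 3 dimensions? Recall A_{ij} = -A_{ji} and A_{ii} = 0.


An antisymmetric rank-2 tensor satisfies A_{ij} = -A_{ji}, so diagonal entries are zero.
The independent components are the upper-triangular entries: C(n, 2) = n(n-1)/2.
n = 3
C(3, 2) = 3 * 2 / 2 = 6 / 2 = 3

3


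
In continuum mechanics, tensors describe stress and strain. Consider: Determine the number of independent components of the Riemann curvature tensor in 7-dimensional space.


The Riemann tensor in d dimensions has d^2(d^2 - 1)/12 independent components.
d = 7, so d^2 = 49
d^2 - 1 = 48
d^2(d^2 - 1) = 49 * 48 = 2352
Divide by 12: 2352 / 12 = 196

196


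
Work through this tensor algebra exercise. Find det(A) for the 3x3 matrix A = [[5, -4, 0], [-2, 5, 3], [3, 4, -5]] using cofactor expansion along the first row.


Expanding along the first row, det(A) = a11*M_11 - a12*M_12 + a13*M_13, where M_1j is the (1,j) minor.
Minor M_11 = 5*-5 - 3*4 = -37
Minor M_12 = -2*-5 - 3*3 = 1
Minor M_13 = -2*4 - 5*3 = -23
det = 5*(-37) - -4*(1) + 0*(-23)
    = -185 - -4 + 0
    = -181

-181


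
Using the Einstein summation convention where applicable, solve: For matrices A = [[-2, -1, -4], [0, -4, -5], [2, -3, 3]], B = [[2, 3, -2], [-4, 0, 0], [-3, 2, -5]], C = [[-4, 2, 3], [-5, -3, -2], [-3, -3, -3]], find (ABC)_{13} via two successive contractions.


(ABC)_{13} = sum_m (AB)_{1m} C_{m3}. First compute row 1 of AB.
(AB)_{11} = -2*2 + -1*-4 + -4*-3 = 12
(AB)_{12} = -2*3 + -1*0 + -4*2 = -14
(AB)_{13} = -2*-2 + -1*0 + -4*-5 = 24
Now contract with column 3 of C:
(AB)_{11} * C_{13} = 12 * 3 = 36
(AB)_{12} * C_{23} = -14 * -2 = 28
(AB)_{13} * C_{33} = 24 * -3 = -72
(ABC)_{13} = 36 + 28 + -72 = -8

-8


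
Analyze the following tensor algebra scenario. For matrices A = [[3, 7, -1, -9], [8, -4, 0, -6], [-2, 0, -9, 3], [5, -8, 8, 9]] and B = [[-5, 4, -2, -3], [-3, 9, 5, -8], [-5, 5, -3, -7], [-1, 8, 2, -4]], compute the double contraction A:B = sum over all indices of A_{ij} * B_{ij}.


A:B = sum over all i,j of A_{ij} * B_{ij}.
Row 1: 3*-5=-15, 7*4=28, -1*-2=2, -9*-3=27 => row sum = 42
Row 2: 8*-3=-24, -4*9=-36, 0*5=0, -6*-8=48 => row sum = -12
Row 3: -2*-5=10, 0*5=0, -9*-3=27, 3*-7=-21 => row sum = 16
Row 4: 5*-1=-5, -8*8=-64, 8*2=16, 9*-4=-36 => row sum = -89
Total = 42 + -12 + 16 + -89 = -43

-43


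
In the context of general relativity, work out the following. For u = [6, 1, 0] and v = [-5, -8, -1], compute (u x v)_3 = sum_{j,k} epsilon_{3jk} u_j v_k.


(u x v)_3 = sum_{j,k} epsilon_{3jk} u_j v_k. Only permutations of (1,2,3) contribute; the two non-zero terms are:
eps_{312} u_1 v_2 = 1 * 6 * -8 = -48
eps_{321} u_2 v_1 = -1 * 1 * -5 = 5
(u x v)_3 = -43

-43


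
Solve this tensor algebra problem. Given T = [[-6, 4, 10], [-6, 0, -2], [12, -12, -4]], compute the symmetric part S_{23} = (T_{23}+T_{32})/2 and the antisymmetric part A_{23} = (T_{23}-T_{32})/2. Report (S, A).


T_{23} = -2
T_{32} = -12
S_{23} = (-2 + -12)/2 = -14/2 = -7
A_{23} = (-2 - -12)/2 = 10/2 = 5
Check: S + A = -7 + 5 = -2 = T_{23}.

(-7, 5)


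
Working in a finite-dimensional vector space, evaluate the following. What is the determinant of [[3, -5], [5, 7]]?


For a 2x2 matrix [[a, b], [c, d]], det = a*d - b*c.
a = 3, b = -5, c = 5, d = 7
a*d = 3 * 7 = 21
b*c = -5 * 5 = -25
det = 21 - -25 = 46

46


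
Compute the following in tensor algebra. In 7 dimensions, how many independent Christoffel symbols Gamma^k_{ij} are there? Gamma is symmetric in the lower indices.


Christoffel symbols Gamma^k_{ij} are symmetric in i,j, so there are d * d(d+1)/2 independent symbols.
d = 7
d(d+1)/2 = 7 * 8 / 2 = 28
Total = 7 * 28 = 196

196


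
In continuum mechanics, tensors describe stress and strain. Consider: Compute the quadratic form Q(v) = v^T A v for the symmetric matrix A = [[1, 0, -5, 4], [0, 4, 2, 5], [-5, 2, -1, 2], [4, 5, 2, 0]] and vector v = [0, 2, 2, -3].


First compute Av:
(Av)_1 = 1*0 + 0*2 + -5*2 + 4*-3 = -22
(Av)_2 = 0*0 + 4*2 + 2*2 + 5*-3 = -3
(Av)_3 = -5*0 + 2*2 + -1*2 + 2*-3 = -4
(Av)_4 = 4*0 + 5*2 + 2*2 + 0*-3 = 14
Av = [-22, -3, -4, 14]
Then v^T (Av) = 0*-22 + 2*-3 + 2*-4 + -3*14
= 0 + -6 + -8 + -42 = -56

-56


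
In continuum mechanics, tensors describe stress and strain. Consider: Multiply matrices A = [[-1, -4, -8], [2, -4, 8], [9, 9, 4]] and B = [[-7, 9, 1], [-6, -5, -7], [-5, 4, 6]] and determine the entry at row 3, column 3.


(AB)_{ij} = sum_k A_{ik} B_{kj}.
For i=3, j=3:
A_{31} * B_{13} = 9 * 1 = 9
A_{32} * B_{23} = 9 * -7 = -63
A_{33} * B_{33} = 4 * 6 = 24
Sum = 9 + -63 + 24 = -30

-30


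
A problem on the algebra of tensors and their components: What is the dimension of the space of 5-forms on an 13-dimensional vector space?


The dimension of the space of p-forms on an n-dimensional space is C(n, p).
n = 13, p = 5
C(13, 5) = 13! / (5! * 8!) = 1287

1287


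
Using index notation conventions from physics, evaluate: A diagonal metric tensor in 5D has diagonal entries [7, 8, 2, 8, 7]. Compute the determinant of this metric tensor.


For a diagonal metric, the determinant is the product of diagonal entries.
Diagonal entries: 7, 8, 2, 8, 7
det(g) = 7 * 8 * 2 * 8 * 7 = 6272

6272


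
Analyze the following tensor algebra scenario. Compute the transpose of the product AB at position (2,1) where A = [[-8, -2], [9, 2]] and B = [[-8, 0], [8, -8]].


(AB)^T_{ij} = (AB)_{ji} = sum_k A_{jk} B_{ki}.
For i=2, j=1 we need (AB)_{12}:
A_{11} * B_{12} = -8 * 0 = 0
A_{12} * B_{22} = -2 * -8 = 16
Sum = 0 + 16 = 16

16


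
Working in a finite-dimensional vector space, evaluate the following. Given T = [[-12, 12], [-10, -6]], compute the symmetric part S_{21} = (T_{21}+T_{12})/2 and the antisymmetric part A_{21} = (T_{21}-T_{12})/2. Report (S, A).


T_{21} = -10
T_{12} = 12
S_{21} = (-10 + 12)/2 = 2/2 = 1
A_{21} = (-10 - 12)/2 = -22/2 = -11
Check: S + A = 1 + -11 = -10 = T_{21}.

(1, -11)


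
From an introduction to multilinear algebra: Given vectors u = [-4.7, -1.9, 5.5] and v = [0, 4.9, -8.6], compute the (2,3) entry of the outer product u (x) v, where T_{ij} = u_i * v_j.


The outer product entry T_{ij} = u_i * v_j.
We need i=2, j=3.
u_2 = -1.9, v_3 = -8.6
T_{2,3} = -1.9 * -8.6 = 16.34

16.34


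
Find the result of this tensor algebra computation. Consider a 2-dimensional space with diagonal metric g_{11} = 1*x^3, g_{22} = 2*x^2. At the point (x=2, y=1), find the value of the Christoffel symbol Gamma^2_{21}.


For a diagonal metric, Gamma^k_{ij} = (1/2) g^{kk} (dg_{ik}/dx_j + dg_{jk}/dx_i - dg_{ij}/dx_k).
The metric is diagonal, so g_{ab} = 0 for a != b.
At the given point: g_{11} = 8, g_{22} = 8
g^{22} = 1/8
dg_{22}/dx_1 = dg_{22}/dx_1 = 8
dg_{12}/dx_2 = 0 (off-diagonal)
dg_{21}/dx_2 = 0 (off-diagonal)
Numerator = 8 + 0 - 0 = 8
Gamma^2_{21} = 8 / (2 * 8) = 1/2

1/2


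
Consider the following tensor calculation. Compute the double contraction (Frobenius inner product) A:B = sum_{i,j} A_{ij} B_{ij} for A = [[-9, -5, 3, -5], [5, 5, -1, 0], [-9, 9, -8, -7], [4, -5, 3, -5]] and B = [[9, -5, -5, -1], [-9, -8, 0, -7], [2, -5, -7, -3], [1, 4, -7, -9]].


A:B = sum over all i,j of A_{ij} * B_{ij}.
Row 1: -9*9=-81, -5*-5=25, 3*-5=-15, -5*-1=5 => row sum = -66
Row 2: 5*-9=-45, 5*-8=-40, -1*0=0, 0*-7=0 => row sum = -85
Row 3: -9*2=-18, 9*-5=-45, -8*-7=56, -7*-3=21 => row sum = 14
Row 4: 4*1=4, -5*4=-20, 3*-7=-21, -5*-9=45 => row sum = 8
Total = -66 + -85 + 14 + 8 = -129

-129


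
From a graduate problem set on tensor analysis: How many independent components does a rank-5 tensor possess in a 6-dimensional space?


The number of components of a rank-r tensor in d dimensions is d^r.
Here d = 6 and r = 5.
6^5 = 7776

7776


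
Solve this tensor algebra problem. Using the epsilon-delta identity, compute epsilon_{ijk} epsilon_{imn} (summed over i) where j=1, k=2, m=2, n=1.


Using the identity: epsilon_{ijk} epsilon_{imn} = delta_{jm} delta_{kn} - delta_{jn} delta_{km}.
delta_{12} = 0
delta_{21} = 0
delta_{11} = 1
delta_{22} = 1
Result = 0 * 0 - 1 * 1 = 0 - 1 = -1

-1


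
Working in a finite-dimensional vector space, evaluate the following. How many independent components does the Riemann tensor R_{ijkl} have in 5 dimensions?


The Riemann tensor in d dimensions has d^2(d^2 - 1)/12 independent components.
d = 5, so d^2 = 25
d^2 - 1 = 24
d^2(d^2 - 1) = 25 * 24 = 600
Divide by 12: 600 / 12 = 50

50


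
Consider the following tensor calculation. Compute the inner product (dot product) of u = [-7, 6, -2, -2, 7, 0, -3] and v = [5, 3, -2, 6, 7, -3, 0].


The inner product u . v = sum of u_i * v_i.
Term-by-term: -7 * 5, 6 * 3, -2 * -2, -2 * 6, 7 * 7, 0 * -3, -3 * 0
Products: -35, 18, 4, -12, 49, 0, 0
Sum = -35 + 18 + 4 + -12 + 49 + 0 + 0 = 24

24


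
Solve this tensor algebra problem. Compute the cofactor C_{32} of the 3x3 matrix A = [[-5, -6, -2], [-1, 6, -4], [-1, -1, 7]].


To find cofactor C_{32}, delete row 3 and column 2.
The resulting 2x2 submatrix is: [[-5, -2], [-1, -4]]
Minor M_{32} = -5*-4 - -2*-1
  = 20 - 2 = 18
Sign = (-1)^(3+2) = (-1)^5 = -1
Cofactor C_{32} = -1 * 18 = -18

-18


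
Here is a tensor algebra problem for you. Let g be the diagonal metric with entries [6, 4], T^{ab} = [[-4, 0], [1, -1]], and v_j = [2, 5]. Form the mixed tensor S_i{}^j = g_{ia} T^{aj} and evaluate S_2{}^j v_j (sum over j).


Step 1: lower the first index. For a diagonal metric, g_{ia} T^{aj} = g_{ii} T^{ij} (no sum on i).
g_{22} = 4
S_2{}^1 = 4 * T^{21} = 4 * 1 = 4
S_2{}^2 = 4 * T^{22} = 4 * -1 = -4
Step 2: contract S_2{}^j with v_j.
S_2{}^1 * v_1 = 4 * 2 = 8
S_2{}^2 * v_2 = -4 * 5 = -20
Result = 8 + -20 = -12

-12


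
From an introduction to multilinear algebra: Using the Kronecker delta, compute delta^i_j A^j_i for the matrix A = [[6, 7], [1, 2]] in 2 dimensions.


The contraction (trace) of a rank-2 tensor is the sum of its diagonal elements.
Diagonal entries: A[1,1] = 6, A[2,2] = 2
Tr(A) = 6 + 2 = 8

8


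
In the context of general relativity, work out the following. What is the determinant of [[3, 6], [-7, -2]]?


For a 2x2 matrix [[a, b], [c, d]], det = a*d - b*c.
a = 3, b = 6, c = -7, d = -2
a*d = 3 * -2 = -6
b*c = 6 * -7 = -42
det = -6 - -42 = 36

36


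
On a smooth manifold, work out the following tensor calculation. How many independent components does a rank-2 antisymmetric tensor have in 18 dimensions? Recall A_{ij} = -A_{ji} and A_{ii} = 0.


An antisymmetric rank-2 tensor satisfies A_{ij} = -A_{ji}, so diagonal entries are zero.
The independent components are the upper-triangular entries: C(n, 2) = n(n-1)/2.
n = 18
C(18, 2) = 18 * 17 / 2 = 306 / 2 = 153

153


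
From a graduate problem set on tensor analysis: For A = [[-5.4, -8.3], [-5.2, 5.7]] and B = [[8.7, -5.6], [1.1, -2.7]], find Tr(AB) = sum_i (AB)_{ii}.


Tr(AB) = sum_i (AB)_{ii} where (AB)_{ii} = sum_k A_{ik} B_{ki}.
(AB)_{11} = -5.4*8.7 + -8.3*1.1 = -56.11
(AB)_{22} = -5.2*-5.6 + 5.7*-2.7 = 13.73
Tr(AB) = -56.11 + 13.73 = -42.38

-42.38


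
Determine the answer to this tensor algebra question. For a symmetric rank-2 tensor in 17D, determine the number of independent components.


A symmetric rank-2 tensor in d dimensions has d(d+1)/2 independent components.
d = 17
d(d+1)/2 = 17 * 18 / 2 = 306 / 2 = 153

153


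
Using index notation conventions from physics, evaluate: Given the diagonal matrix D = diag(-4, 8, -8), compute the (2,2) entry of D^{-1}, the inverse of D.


For a diagonal matrix, the inverse has entries (D^{-1})_{ii} = 1/d_{ii}.
The diagonal entries are: d_{11} = -4, d_{22} = 8, d_{33} = -8
We need (D^{-1})_{22} = 1/d_{22} = 1/8 = 1/8

1/8


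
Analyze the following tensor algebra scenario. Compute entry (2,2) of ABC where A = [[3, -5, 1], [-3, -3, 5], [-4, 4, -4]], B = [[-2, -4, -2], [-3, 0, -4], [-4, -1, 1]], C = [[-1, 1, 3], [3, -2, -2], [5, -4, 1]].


(ABC)_{22} = sum_m (AB)_{2m} C_{m2}. First compute row 2 of AB.
(AB)_{21} = -3*-2 + -3*-3 + 5*-4 = -5
(AB)_{22} = -3*-4 + -3*0 + 5*-1 = 7
(AB)_{23} = -3*-2 + -3*-4 + 5*1 = 23
Now contract with column 2 of C:
(AB)_{21} * C_{12} = -5 * 1 = -5
(AB)_{22} * C_{22} = 7 * -2 = -14
(AB)_{23} * C_{32} = 23 * -4 = -92
(ABC)_{22} = -5 + -14 + -92 = -111

-111


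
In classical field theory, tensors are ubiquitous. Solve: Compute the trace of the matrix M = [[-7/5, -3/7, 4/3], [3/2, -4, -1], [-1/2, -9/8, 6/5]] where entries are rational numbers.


The trace is the sum of diagonal entries.
Diagonal: M[1,1] = -7/5, M[2,2] = -4, M[3,3] = 6/5
Tr(M) = -7/5 + -4 + 6/5
Computing step by step:
After adding M[1,1]: -7/5
After adding M[2,2]: -27/5
After adding M[3,3]: -21/5
Tr(M) = -21/5

-21/5


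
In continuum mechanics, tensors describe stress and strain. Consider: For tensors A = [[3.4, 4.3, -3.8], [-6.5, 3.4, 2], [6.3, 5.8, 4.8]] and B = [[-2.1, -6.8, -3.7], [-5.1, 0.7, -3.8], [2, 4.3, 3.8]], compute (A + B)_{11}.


Tensor addition is component-wise: (A + B)_{ij} = A_{ij} + B_{ij}.
A_{11} = 3.4
B_{11} = -2.1
(A + B)_{11} = 3.4 + -2.1 = 1.3

1.3


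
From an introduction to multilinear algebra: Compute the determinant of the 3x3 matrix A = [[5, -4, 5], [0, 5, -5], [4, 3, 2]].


Expanding along the first row, det(A) = a11*M_11 - a12*M_12 + a13*M_13, where M_1j is the (1,j) minor.
Minor M_11 = 5*2 - -5*3 = 25
Minor M_12 = 0*2 - -5*4 = 20
Minor M_13 = 0*3 - 5*4 = -20
det = 5*(25) - -4*(20) + 5*(-20)
    = 125 - -80 + -100
    = 105

105


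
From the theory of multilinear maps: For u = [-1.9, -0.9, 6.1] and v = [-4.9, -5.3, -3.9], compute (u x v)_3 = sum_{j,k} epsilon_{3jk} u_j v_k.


(u x v)_3 = sum_{j,k} epsilon_{3jk} u_j v_k. Only permutations of (1,2,3) contribute; the two non-zero terms are:
eps_{312} u_1 v_2 = 1 * -1.9 * -5.3 = 10.07
eps_{321} u_2 v_1 = -1 * -0.9 * -4.9 = -4.41
(u x v)_3 = 5.66

5.66


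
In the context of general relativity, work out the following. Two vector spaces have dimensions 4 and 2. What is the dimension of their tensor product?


The dimension of a tensor product is the product of dimensions.
dim(V) = 4, dim(W) = 2
dim(V (x) W) = 4 * 2 = 8

8


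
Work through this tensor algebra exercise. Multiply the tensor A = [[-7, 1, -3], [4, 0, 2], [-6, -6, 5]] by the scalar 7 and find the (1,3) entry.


Scalar multiplication: (cA)_{ij} = c * A_{ij}.
c = 7
A_{13} = -3
(cA)_{13} = 7 * -3 = -21

-21


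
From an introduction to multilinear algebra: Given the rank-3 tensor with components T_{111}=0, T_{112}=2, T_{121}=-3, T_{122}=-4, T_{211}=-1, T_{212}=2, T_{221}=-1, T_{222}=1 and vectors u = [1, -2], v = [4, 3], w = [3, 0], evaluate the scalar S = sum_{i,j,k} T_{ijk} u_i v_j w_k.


S = sum over i,j,k of T_{ijk} u_i v_j w_k. Expanding all 8 terms:
T_{111}*u_1*v_1*w_1 = 0*1*4*3 = 0  (running total: 0)
T_{112}*u_1*v_1*w_2 = 2*1*4*0 = 0  (running total: 0)
T_{121}*u_1*v_2*w_1 = -3*1*3*3 = -27  (running total: -27)
T_{122}*u_1*v_2*w_2 = -4*1*3*0 = 0  (running total: -27)
T_{211}*u_2*v_1*w_1 = -1*-2*4*3 = 24  (running total: -3)
T_{212}*u_2*v_1*w_2 = 2*-2*4*0 = 0  (running total: -3)
T_{221}*u_2*v_2*w_1 = -1*-2*3*3 = 18  (running total: 15)
T_{222}*u_2*v_2*w_2 = 1*-2*3*0 = 0  (running total: 15)
S = 15

15


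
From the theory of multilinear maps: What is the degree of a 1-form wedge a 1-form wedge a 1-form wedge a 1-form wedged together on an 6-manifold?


The degree of a wedge product is the sum of the degrees of the individual forms.
Degrees: 1, 1, 1, 1
Total degree = 1 + 1 + 1 + 1 = 4

4


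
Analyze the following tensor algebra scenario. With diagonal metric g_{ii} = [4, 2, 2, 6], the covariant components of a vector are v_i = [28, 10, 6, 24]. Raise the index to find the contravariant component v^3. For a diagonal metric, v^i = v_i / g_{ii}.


To raise an index with a diagonal metric: v^i = v_i / g_{ii}.
For index 3: v_3 = 6, g_{33} = 2
v^3 = 6 / 2 = 3

3


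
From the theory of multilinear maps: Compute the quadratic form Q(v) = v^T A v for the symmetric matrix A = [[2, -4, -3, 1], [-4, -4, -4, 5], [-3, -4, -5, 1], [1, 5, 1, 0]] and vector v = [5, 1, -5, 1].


First compute Av:
(Av)_1 = 2*5 + -4*1 + -3*-5 + 1*1 = 22
(Av)_2 = -4*5 + -4*1 + -4*-5 + 5*1 = 1
(Av)_3 = -3*5 + -4*1 + -5*-5 + 1*1 = 7
(Av)_4 = 1*5 + 5*1 + 1*-5 + 0*1 = 5
Av = [22, 1, 7, 5]
Then v^T (Av) = 5*22 + 1*1 + -5*7 + 1*5
= 110 + 1 + -35 + 5 = 81

81


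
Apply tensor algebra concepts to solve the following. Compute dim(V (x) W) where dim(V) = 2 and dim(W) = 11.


The dimension of a tensor product is the product of dimensions.
dim(V) = 2, dim(W) = 11
dim(V (x) W) = 2 * 11 = 22

22


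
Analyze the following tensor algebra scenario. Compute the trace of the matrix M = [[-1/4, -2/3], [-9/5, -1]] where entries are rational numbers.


The trace is the sum of diagonal entries.
Diagonal: M[1,1] = -1/4, M[2,2] = -1
Tr(M) = -1/4 + -1
Computing step by step:
After adding M[1,1]: -1/4
After adding M[2,2]: -5/4
Tr(M) = -5/4

-5/4


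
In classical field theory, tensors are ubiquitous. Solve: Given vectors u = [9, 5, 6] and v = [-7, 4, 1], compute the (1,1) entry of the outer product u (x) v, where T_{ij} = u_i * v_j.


The outer product entry T_{ij} = u_i * v_j.
We need i=1, j=1.
u_1 = 9, v_1 = -7
T_{1,1} = 9 * -7 = -63

-63


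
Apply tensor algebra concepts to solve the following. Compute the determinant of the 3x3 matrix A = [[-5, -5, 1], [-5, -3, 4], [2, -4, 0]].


Expanding along the first row, det(A) = a11*M_11 - a12*M_12 + a13*M_13, where M_1j is the (1,j) minor.
Minor M_11 = -3*0 - 4*-4 = 16
Minor M_12 = -5*0 - 4*2 = -8
Minor M_13 = -5*-4 - -3*2 = 26
det = -5*(16) - -5*(-8) + 1*(26)
    = -80 - 40 + 26
    = -94

-94
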